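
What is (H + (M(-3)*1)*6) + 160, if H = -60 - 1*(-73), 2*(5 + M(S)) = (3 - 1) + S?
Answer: 140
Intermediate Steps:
M(S) = -4 + S/2 (M(S) = -5 + ((3 - 1) + S)/2 = -5 + (2 + S)/2 = -5 + (1 + S/2) = -4 + S/2)
H = 13 (H = -60 + 73 = 13)
(H + (M(-3)*1)*6) + 160 = (13 + ((-4 + (½)*(-3))*1)*6) + 160 = (13 + ((-4 - 3/2)*1)*6) + 160 = (13 - 11/2*1*6) + 160 = (13 - 11/2*6) + 160 = (13 - 33) + 160 = -20 + 160 = 140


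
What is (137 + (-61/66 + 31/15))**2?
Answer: 2078174569/108900 ≈ 19083.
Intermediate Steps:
(137 + (-61/66 + 31/15))**2 = (137 + 377/330)**2 = (45587/330)**2 = 2078174569/108900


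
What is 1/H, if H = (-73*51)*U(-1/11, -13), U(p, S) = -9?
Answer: 1/33507 ≈ 2.9845e-5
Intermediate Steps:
H = 33507 (H = -73*51*(-9) = -3723*(-9) = 33507)
1/H = 1/33507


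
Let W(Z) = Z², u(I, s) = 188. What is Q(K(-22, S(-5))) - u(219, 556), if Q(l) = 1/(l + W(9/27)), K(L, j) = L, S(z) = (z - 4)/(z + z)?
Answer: -37045/197 ≈ -188.05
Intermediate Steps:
S(z) = (-4 + z)/(2*z) (S(z) = (-4 + z)/((2*z)) = (-4 + z)*(1/(2*z)) = (-4 + z)/(2*z))
Q(l) = 1/(⅑ + l) (Q(l) = 1/(l + (9/27)²) = 1/(l + (9*(1/27))²) = 1/(l + (⅓)²) = 1/(l + ⅑) = 1/(⅑ + l))
Q(K(-22, S(-5))) - u(219, 556) = 9/(1 + 9*(-22)) - 1*188 = 9/(1 - 198) - 188 = 9/(-197) - 188 = 9*(-1/197) - 188 = -9/197 - 188 = -37045/197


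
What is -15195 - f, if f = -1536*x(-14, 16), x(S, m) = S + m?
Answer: -12123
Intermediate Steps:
f = -3072 (f = -1536*(-14 + 16) = -1536*2 = -3072)
-15195 - f = -15195 - 1*(-3072) = -15195 + 3072 = -12123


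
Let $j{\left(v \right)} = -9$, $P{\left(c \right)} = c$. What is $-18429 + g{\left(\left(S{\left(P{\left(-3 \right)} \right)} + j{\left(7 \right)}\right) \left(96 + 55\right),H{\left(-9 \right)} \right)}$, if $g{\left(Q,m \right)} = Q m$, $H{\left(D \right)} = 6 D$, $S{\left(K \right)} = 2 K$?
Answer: $103881$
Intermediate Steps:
$-18429 + g{\left(\left(S{\left(P{\left(-3 \right)} \right)} + j{\left(7 \right)}\right) \left(96 + 55\right),H{\left(-9 \right)} \right)} = -18429 + \left(2 \left(-3\right) - 9\right) \left(96 + 55\right) 6 \left(-9\right) = -18429 + \left(-6 - 9\right) 151 \left(-54\right) = -18429 + \left(-15\right) 151 \left(-54\right) = -18429 - -122310 = -18429 + 122310 = 103881$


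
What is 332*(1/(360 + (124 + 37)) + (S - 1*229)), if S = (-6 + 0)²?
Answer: -33383264/521 ≈ -64075.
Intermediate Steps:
S = 36 (S = (-6)² = 36)
332*(1/(360 + (124 + 37)) + (S - 1*229)) = 332*(1/(360 + (124 + 37)) + (36 - 1*229)) = 332*(1/(360 + 161) + (36 - 229)) = 332*(1/521 - 193) = 332*(-100552/521) = -33383264/521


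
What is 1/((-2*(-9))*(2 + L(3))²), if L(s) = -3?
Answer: 1/18 ≈ 0.055556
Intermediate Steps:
1/((-2*(-9))*(2 + L(3))²) = 1/((-2*(-9))*(2 - 3)²) = 1/(18*(-1)²) = 1/(18*1) = 1/18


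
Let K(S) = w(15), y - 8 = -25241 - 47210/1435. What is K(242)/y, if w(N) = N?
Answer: -4305/7251313 ≈ -0.00059369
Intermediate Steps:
y = -7251313/287 (y = 8 + (-25241 - 47210/1435) = 8 + (-25241 - 47210*1/1435) = 8 + (-25241 - 9442/287) = 8 - 7253609/287 = -7251313/287 ≈ -25266.)
K(S) = 15
K(242)/y = 15/(-7251313/287) = 15*(-287/7251313) = -4305/7251313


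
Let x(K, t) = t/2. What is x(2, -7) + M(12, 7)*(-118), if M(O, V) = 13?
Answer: -3075/2 ≈ -1537.5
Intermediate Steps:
x(K, t) = t/2 (x(K, t) = t*(½) = t/2)
x(2, -7) + M(12, 7)*(-118) = (½)*(-7) + 13*(-118) = -7/2 - 1534 = -3075/2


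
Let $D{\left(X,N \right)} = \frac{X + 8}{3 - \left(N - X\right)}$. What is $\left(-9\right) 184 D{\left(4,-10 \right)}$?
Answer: $- \frac{19872}{17} \approx -1168.9$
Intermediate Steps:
$D{\left(X,N \right)} = \frac{8 + X}{3 + X - N}$
$\left(-9\right) 184 D{\left(4,-10 \right)} = \left(-9\right) 184 \frac{8 + 4}{3 + 4 - -10} = - 1656 \frac{1}{3 + 4 + 10} \cdot 12 = - 1656 \cdot \frac{1}{17} \cdot 12 = \left(-1656\right) \frac{12}{17} = - \frac{19872}{17}$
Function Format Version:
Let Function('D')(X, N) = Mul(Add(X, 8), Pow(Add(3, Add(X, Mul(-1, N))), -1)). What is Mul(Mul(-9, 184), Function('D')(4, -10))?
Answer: Rational(-19872, 17) ≈ -1168.9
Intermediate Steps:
Function('D')(X, N) = Mul(Pow(Add(3, X, Mul(-1, N)), -1), Add(8, X)) (Function('D')(X, N) = Mul(Add(8, X), Pow(Add(3, X, Mul(-1, N)), -1)) = Mul(Pow(Add(3, X, Mul(-1, N)), -1), Add(8, X)))
Mul(Mul(-9, 184), Function('D')(4, -10)) = Mul(Mul(-9, 184), Mul(Pow(Add(3, 4, Mul(-1, -10)), -1), Add(8, 4))) = Mul(-1656, Mul(Pow(Add(3, 4, 10), -1), 12)) = Mul(-1656, Mul(Pow(17, -1), 12)) = Mul(-1656, Mul(Rational(1, 17), 12)) = Mul(-1656, Rational(12, 17)) = Rational(-19872, 17)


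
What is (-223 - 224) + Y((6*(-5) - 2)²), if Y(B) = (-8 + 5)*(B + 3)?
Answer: -3528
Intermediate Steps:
Y(B) = -9 - 3*B (Y(B) = -3*(3 + B) = -9 - 3*B)
(-223 - 224) + Y((6*(-5) - 2)²) = (-223 - 224) + (-9 - 3*(6*(-5) - 2)²) = -447 + (-9 - 3*(-30 - 2)²) = -447 + (-9 - 3*(-32)²) = -447 + (-9 - 3*1024) = -447 + (-9 - 3072) = -447 - 3081 = -3528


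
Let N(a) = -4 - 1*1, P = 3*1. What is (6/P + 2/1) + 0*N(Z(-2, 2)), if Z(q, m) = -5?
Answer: 4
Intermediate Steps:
P = 3
N(a) = -5 (N(a) = -4 - 1 = -5)
(6/P + 2/1) + 0*N(Z(-2, 2)) = (6/3 + 2/1) + 0*(-5) = (6*(1/3) + 2*1) + 0 = (2 + 2) + 0 = 4 + 0 = 4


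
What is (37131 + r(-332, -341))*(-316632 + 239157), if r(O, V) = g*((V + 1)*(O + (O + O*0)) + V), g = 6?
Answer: -107662746375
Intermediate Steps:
r(O, V) = 6*V + 12*O*(1 + V) (r(O, V) = 6*((V + 1)*(O + (O + O*0)) + V) = 6*((1 + V)*(O + (O + 0)) + V) = 6*((1 + V)*(O + O) + V) = 6*((1 + V)*(2*O) + V) = 6*(2*O*(1 + V) + V) = 6*(V + 2*O*(1 + V)) = 6*V + 12*O*(1 + V))
(37131 + r(-332, -341))*(-316632 + 239157) = (37131 + (6*(-341) + 12*(-332) + 12*(-332)*(-341)))*(-316632 + 239157) = (37131 + (-2046 - 3984 + 1358544))*(-77475) = (37131 + 1352514)*(-77475) = 1389645*(-77475) = -107662746375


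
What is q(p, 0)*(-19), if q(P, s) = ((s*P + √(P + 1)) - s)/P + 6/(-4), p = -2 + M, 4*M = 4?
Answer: 57/2 ≈ 28.500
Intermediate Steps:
M = 1 (M = (¼)*4 = 1)
p = -1 (p = -2 + 1 = -1)
q(P, s) = -3/2 + (√(1 + P) - s + P*s)/P (q(P, s) = ((P*s + √(1 + P)) - s)/P + 6*(-¼) = ((√(1 + P) + P*s) - s)/P - 3/2 = (√(1 + P) - s + P*s)/P - 3/2 = -3/2 + (√(1 + P) - s + P*s)/P)
q(p, 0)*(-19) = (-3/2 + 0 + √(1 - 1)/(-1) - 1*0/(-1))*(-19) = (-3/2 + 0 - √0 - 1*0*(-1))*(-19) = (-3/2 + 0 - 1*0 + 0)*(-19) = (-3/2 + 0 + 0 + 0)*(-19) = -3/2*(-19) = 57/2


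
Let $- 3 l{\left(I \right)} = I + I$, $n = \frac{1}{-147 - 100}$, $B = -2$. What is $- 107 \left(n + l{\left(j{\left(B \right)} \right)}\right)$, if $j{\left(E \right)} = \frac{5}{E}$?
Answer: $- \frac{131824}{741} \approx -177.9$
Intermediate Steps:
$n = - \frac{1}{247}$ ($n = \frac{1}{-247} = - \frac{1}{247} \approx -0.0040486$)
$l{\left(I \right)} = - \frac{2 I}{3}$ ($l{\left(I \right)} = - \frac{I + I}{3} = - \frac{2 I}{3}$)
$- 107 \left(n + l{\left(j{\left(B \right)} \right)}\right) = - 107 \left(- \frac{1}{247} - \frac{2 \frac{5}{-2}}{3}\right) = - 107 \left(- \frac{1}{247} - \frac{2 \cdot 5 \left(- \frac{1}{2}\right)}{3}\right) = - 107 \left(- \frac{1}{247} - - \frac{5}{3}\right) = - 107 \left(- \frac{1}{247} + \frac{5}{3}\right) = \left(-107\right) \frac{1232}{741} = - \frac{131824}{741}$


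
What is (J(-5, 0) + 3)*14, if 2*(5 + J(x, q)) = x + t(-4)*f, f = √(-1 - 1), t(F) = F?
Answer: -63 - 28*I*√2 ≈ -63.0 - 39.598*I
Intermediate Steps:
f = I*√2 (f = √(-2) = I*√2 ≈ 1.4142*I)
J(x, q) = -5 + x/2 - 2*I*√2 (J(x, q) = -5 + (x - 4*I*√2)/2 = -5 + (x/2 - 2*I*√2) = -5 + x/2 - 2*I*√2)
(J(-5, 0) + 3)*14 = ((-5 + (½)*(-5) - 2*I*√2) + 3)*14 = ((-5 - 5/2 - 2*I*√2) + 3)*14 = ((-15/2 - 2*I*√2) + 3)*14 = (-9/2 - 2*I*√2)*14 = -63 - 28*I*√2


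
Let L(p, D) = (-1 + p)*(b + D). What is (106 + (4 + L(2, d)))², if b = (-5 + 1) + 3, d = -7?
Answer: 10404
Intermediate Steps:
b = -1 (b = -4 + 3 = -1)
L(p, D) = (-1 + D)*(-1 + p) (L(p, D) = (-1 + p)*(-1 + D) = (-1 + D)*(-1 + p))
(106 + (4 + L(2, d)))² = (106 + (4 + (1 - 1*(-7) - 1*2 - 7*2)))² = (106 + (4 + (1 + 7 - 2 - 14)))² = (106 + (4 - 8))² = (106 - 4)² = 102² = 10404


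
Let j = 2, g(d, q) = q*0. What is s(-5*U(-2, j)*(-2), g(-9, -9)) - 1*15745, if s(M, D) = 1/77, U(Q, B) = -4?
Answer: -1212364/77 ≈ -15745.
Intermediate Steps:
g(d, q) = 0
s(M, D) = 1/77
s(-5*U(-2, j)*(-2), g(-9, -9)) - 1*15745 = 1/77 - 1*15745 = 1/77 - 15745 = -1212364/77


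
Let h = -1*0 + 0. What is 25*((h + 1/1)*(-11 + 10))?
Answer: -25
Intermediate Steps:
h = 0 (h = 0 + 0 = 0)
25*((h + 1/1)*(-11 + 10)) = 25*((0 + 1/1)*(-11 + 10)) = 25*((0 + 1)*(-1)) = 25*(1*(-1)) = 25*(-1) = -25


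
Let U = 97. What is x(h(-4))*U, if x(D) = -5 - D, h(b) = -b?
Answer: -873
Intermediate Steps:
x(h(-4))*U = (-5 - (-1)*(-4))*97 = (-5 - 1*4)*97 = (-5 - 4)*97 = -9*97 = -873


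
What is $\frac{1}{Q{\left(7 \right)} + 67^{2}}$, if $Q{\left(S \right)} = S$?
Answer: $\frac{1}{4496} \approx 0.00022242$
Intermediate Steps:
$\frac{1}{Q{\left(7 \right)} + 67^{2}} = \frac{1}{7 + 67^{2}} = \frac{1}{7 + 4489} = \frac{1}{4496}$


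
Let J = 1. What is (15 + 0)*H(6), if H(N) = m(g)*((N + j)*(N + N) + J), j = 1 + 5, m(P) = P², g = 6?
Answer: 78300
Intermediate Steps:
j = 6
H(N) = 36 + 72*N*(6 + N) (H(N) = 6²*((N + 6)*(N + N) + 1) = 36*((6 + N)*(2*N) + 1) = 36*(2*N*(6 + N) + 1) = 36*(1 + 2*N*(6 + N)) = 36 + 72*N*(6 + N))
(15 + 0)*H(6) = (15 + 0)*(36 + 72*6² + 432*6) = 15*(36 + 72*36 + 2592) = 15*(36 + 2592 + 2592) = 15*5220 = 78300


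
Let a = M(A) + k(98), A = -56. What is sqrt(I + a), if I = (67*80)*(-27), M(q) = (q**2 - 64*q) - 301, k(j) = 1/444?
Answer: 13*I*sqrt(40331517)/222 ≈ 371.89*I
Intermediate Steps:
k(j) = 1/444
M(q) = -301 + q**2 - 64*q
a = 2850037/444 (a = (-301 + (-56)**2 - 64*(-56)) + 1/444 = (-301 + 3136 + 3584) + 1/444 = 6419 + 1/444 = 2850037/444 ≈ 6419.0)
I = -144720 (I = 5360*(-27) = -144720)
sqrt(I + a) = sqrt(-144720 + 2850037/444) = sqrt(-61405643/444) = 13*I*sqrt(40331517)/222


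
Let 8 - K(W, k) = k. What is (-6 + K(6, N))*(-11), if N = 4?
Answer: 22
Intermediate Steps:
K(W, k) = 8 - k
(-6 + K(6, N))*(-11) = (-6 + (8 - 1*4))*(-11) = (-6 + (8 - 4))*(-11) = (-6 + 4)*(-11) = -2*(-11) = 22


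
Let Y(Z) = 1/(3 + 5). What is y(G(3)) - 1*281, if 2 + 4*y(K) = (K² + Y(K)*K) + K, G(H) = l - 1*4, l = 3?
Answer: -9009/32 ≈ -281.53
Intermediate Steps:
Y(Z) = ⅛ (Y(Z) = 1/8 = ⅛)
G(H) = -1 (G(H) = 3 - 1*4 = 3 - 4 = -1)
y(K) = -½ + K²/4 + 9*K/32 (y(K) = -½ + ((K² + K/8) + K)/4 = -½ + (K² + 9*K/8)/4 = -½ + (K²/4 + 9*K/32) = -½ + K²/4 + 9*K/32)
y(G(3)) - 1*281 = (-½ + (¼)*(-1)² + (9/32)*(-1)) - 1*281 = (-½ + (¼)*1 - 9/32) - 281 = (-½ + ¼ - 9/32) - 281 = -17/32 - 281 = -9009/32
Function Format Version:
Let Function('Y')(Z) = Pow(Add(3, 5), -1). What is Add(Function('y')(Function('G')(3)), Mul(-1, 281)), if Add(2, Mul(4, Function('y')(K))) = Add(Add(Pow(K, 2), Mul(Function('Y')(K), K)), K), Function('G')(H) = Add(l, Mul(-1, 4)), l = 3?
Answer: Rational(-9009, 32) ≈ -281.53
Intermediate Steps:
Function('Y')(Z) = Rational(1, 8) (Function('Y')(Z) = Pow(8, -1) = Rational(1, 8))
Function('G')(H) = -1 (Function('G')(H) = Add(3, Mul(-1, 4)) = Add(3, -4) = -1)
Function('y')(K) = Add(Rational(-1, 2), Mul(Rational(1, 4), Pow(K, 2)), Mul(Rational(9, 32), K)) (Function('y')(K) = Add(Rational(-1, 2), Mul(Rational(1, 4), Add(Add(Pow(K, 2), Mul(Rational(1, 8), K)), K))) = Add(Rational(-1, 2), Mul(Rational(1, 4), Add(Pow(K, 2), Mul(Rational(9, 8), K)))) = Add(Rational(-1, 2), Add(Mul(Rational(1, 4), Pow(K, 2)), Mul(Rational(9, 32), K))) = Add(Rational(-1, 2), Mul(Rational(1, 4), Pow(K, 2)), Mul(Rational(9, 32), K)))
Add(Function('y')(Function('G')(3)), Mul(-1, 281)) = Add(Add(Rational(-1, 2), Mul(Rational(1, 4), Pow(-1, 2)), Mul(Rational(9, 32), -1)), Mul(-1, 281)) = Add(Add(Rational(-1, 2), Mul(Rational(1, 4), 1), Rational(-9, 32)), -281) = Add(Add(Rational(-1, 2), Rational(1, 4), Rational(-9, 32)), -281) = Add(Rational(-17, 32), -281) = Rational(-9009, 32)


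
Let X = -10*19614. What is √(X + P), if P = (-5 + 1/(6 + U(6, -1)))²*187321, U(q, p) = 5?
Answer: 2*√130623774/11 ≈ 2078.0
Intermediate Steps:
X = -196140
P = 546228036/121 (P = (-5 + 1/(6 + 5))²*187321 = (-5 + 1/11)²*187321 = (-54/11)²*187321 = (2916/121)*187321 = 546228036/121 ≈ 4.5143e+6)
√(X + P) = √(-196140 + 546228036/121) = √(522495096/121) = 2*√130623774/11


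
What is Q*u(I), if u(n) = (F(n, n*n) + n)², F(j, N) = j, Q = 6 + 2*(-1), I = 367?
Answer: 2155024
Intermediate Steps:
Q = 4 (Q = 6 - 2 = 4)
u(n) = 4*n² (u(n) = (n + n)² = (2*n)² = 4*n²)
Q*u(I) = 4*(4*367²) = 4*(4*134689) = 4*538756 = 2155024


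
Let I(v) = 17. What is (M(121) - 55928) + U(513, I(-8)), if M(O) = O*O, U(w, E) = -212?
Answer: -41499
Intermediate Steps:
M(O) = O²
(M(121) - 55928) + U(513, I(-8)) = (121² - 55928) - 212 = (14641 - 55928) - 212 = -41287 - 212 = -41499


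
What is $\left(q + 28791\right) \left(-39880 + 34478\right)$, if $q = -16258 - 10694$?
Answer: $-9934278$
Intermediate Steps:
$q = -26952$ ($q = -16258 - 10694 = -26952$)
$\left(q + 28791\right) \left(-39880 + 34478\right) = \left(-26952 + 28791\right) \left(-39880 + 34478\right) = 1839 \left(-5402\right) = -9934278$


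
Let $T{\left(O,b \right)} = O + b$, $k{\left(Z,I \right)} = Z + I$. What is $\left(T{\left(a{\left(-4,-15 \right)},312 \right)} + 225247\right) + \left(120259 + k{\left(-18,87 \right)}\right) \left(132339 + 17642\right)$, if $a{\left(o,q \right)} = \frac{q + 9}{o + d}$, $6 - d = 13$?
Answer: $\frac{198518532603}{11} \approx 1.8047 \cdot 10^{10}$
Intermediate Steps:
$d = -7$ ($d = 6 - 13 = -7$)
$k{\left(Z,I \right)} = I + Z$
$a{\left(o,q \right)} = \frac{9 + q}{-7 + o}$ ($a{\left(o,q \right)} = \frac{q + 9}{o - 7} = \frac{9 + q}{-7 + o}$)
$\left(T{\left(a{\left(-4,-15 \right)},312 \right)} + 225247\right) + \left(120259 + k{\left(-18,87 \right)}\right) \left(132339 + 17642\right) = \left(\left(\frac{9 - 15}{-7 - 4} + 312\right) + 225247\right) + \left(120259 + \left(87 - 18\right)\right) \left(132339 + 17642\right) = \left(\left(\frac{1}{-11} \left(-6\right) + 312\right) + 225247\right) + \left(120259 + 69\right) 149981 = \left(\left(\left(- \frac{1}{11}\right) \left(-6\right) + 312\right) + 225247\right) + 120328 \cdot 149981 = \left(\left(\frac{6}{11} + 312\right) + 225247\right) + 18046913768 = \left(\frac{3438}{11} + 225247\right) + 18046913768 = \frac{2481155}{11} + 18046913768 = \frac{198518532603}{11}$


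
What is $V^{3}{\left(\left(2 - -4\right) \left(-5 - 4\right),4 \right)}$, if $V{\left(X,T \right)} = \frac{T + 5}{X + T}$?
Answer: $- \frac{729}{125000} \approx -0.005832$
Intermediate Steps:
$V{\left(X,T \right)} = \frac{5 + T}{T + X}$
$V^{3}{\left(\left(2 - -4\right) \left(-5 - 4\right),4 \right)} = \left(\frac{5 + 4}{4 + \left(2 - -4\right) \left(-5 - 4\right)}\right)^{3} = \left(\frac{1}{4 + \left(2 + 4\right) \left(-9\right)} 9\right)^{3} = \left(\frac{1}{4 + 6 \left(-9\right)} 9\right)^{3} = \left(\frac{1}{4 - 54} \cdot 9\right)^{3} = \left(\frac{1}{-50} \cdot 9\right)^{3} = \left(\left(- \frac{1}{50}\right) 9\right)^{3} = \left(- \frac{9}{50}\right)^{3} = - \frac{729}{125000}$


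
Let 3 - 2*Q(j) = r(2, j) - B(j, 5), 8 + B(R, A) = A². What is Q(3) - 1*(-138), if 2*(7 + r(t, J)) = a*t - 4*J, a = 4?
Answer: 305/2 ≈ 152.50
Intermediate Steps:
B(R, A) = -8 + A²
r(t, J) = -7 - 2*J + 2*t (r(t, J) = -7 + (4*t - 4*J)/2 = -7 + (-4*J + 4*t)/2 = -7 + (-2*J + 2*t) = -7 - 2*J + 2*t)
Q(j) = 23/2 + j (Q(j) = 3/2 - ((-7 - 2*j + 2*2) - (-8 + 5²))/2 = 3/2 - ((-7 - 2*j + 4) - (-8 + 25))/2 = 3/2 - ((-3 - 2*j) - 1*17)/2 = 3/2 - ((-3 - 2*j) - 17)/2 = 3/2 - (-20 - 2*j)/2 = 3/2 + (10 + j) = 23/2 + j)
Q(3) - 1*(-138) = (23/2 + 3) - 1*(-138) = 29/2 + 138 = 305/2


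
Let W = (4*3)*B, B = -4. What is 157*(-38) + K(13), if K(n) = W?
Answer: -6014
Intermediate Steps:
W = -48 (W = (4*3)*(-4) = 12*(-4) = -48)
K(n) = -48
157*(-38) + K(13) = 157*(-38) - 48 = -5966 - 48 = -6014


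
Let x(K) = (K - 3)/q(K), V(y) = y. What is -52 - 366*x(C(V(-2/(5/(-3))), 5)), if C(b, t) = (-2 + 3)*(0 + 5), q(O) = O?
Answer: -992/5 ≈ -198.40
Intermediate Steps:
C(b, t) = 5 (C(b, t) = 1*5 = 5)
x(K) = (-3 + K)/K (x(K) = (K - 3)/K = (-3 + K)/K)
-52 - 366*x(C(V(-2/(5/(-3))), 5)) = -52 - 366*(-3 + 5)/5 = -52 - 366*2/5 = -52 - 366*⅖ = -52 - 732/5 = -992/5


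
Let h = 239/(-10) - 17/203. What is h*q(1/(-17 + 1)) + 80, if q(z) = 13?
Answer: -470531/2030 ≈ -231.79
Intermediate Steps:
h = -48687/2030 (h = 239*(-⅒) - 17*1/203 = -239/10 - 17/203 = -48687/2030 ≈ -23.984)
h*q(1/(-17 + 1)) + 80 = -48687/2030*13 + 80 = -632931/2030 + 80 = -470531/2030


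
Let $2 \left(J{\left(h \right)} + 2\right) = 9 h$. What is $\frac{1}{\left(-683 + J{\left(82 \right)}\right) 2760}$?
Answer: $- \frac{1}{872160} \approx -1.1466 \cdot 10^{-6}$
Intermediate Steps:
$J{\left(h \right)} = -2 + \frac{9 h}{2}$
$\frac{1}{\left(-683 + J{\left(82 \right)}\right) 2760} = \frac{1}{\left(-683 + \left(-2 + \frac{9}{2} \cdot 82\right)\right) 2760} = \frac{1}{-683 + \left(-2 + 369\right)} \frac{1}{2760} = \frac{1}{-683 + 367} \cdot \frac{1}{2760} = \frac{1}{-316} \cdot \frac{1}{2760} = \left(- \frac{1}{316}\right) \frac{1}{2760} = - \frac{1}{872160}$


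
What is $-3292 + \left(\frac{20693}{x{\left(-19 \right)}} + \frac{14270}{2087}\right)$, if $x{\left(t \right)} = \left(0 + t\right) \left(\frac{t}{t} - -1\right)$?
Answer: $- \frac{303719383}{79306} \approx -3829.7$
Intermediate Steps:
$x{\left(t \right)} = 2 t$ ($x{\left(t \right)} = t \left(1 + 1\right) = t 2 = 2 t$)
$-3292 + \left(\frac{20693}{x{\left(-19 \right)}} + \frac{14270}{2087}\right) = -3292 + \left(\frac{20693}{2 \left(-19\right)} + \frac{14270}{2087}\right) = -3292 + \left(\frac{20693}{-38} + 14270 \cdot \frac{1}{2087}\right) = -3292 + \left(20693 \left(- \frac{1}{38}\right) + \frac{14270}{2087}\right) = -3292 + \left(- \frac{20693}{38} + \frac{14270}{2087}\right) = -3292 - \frac{42644031}{79306} = - \frac{303719383}{79306}$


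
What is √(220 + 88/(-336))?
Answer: √387618/42 ≈ 14.824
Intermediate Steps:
√(220 + 88/(-336)) = √(220 + 88*(-1/336)) = √(220 - 11/42) = √(9229/42) = √387618/42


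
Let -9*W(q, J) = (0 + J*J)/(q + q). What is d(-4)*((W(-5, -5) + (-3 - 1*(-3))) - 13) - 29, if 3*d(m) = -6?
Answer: -32/9 ≈ -3.5556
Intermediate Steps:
d(m) = -2 (d(m) = (⅓)*(-6) = -2)
W(q, J) = -J²/(18*q) (W(q, J) = -(0 + J*J)/(9*(q + q)) = -(0 + J²)/(9*(2*q)) = -J²*1/(2*q)/9 = -J²/(18*q))
d(-4)*((W(-5, -5) + (-3 - 1*(-3))) - 13) - 29 = -2*((-1/18*(-5)²/(-5) + (-3 - 1*(-3))) - 13) - 29 = -2*((-1/18*25*(-⅕) + (-3 + 3)) - 13) - 29 = -2*((5/18 + 0) - 13) - 29 = -2*(5/18 - 13) - 29 = -2*(-229/18) - 29 = 229/9 - 29 = -32/9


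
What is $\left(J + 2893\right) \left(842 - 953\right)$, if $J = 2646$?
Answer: $-614829$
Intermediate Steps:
$\left(J + 2893\right) \left(842 - 953\right) = \left(2646 + 2893\right) \left(842 - 953\right) = 5539 \left(-111\right) = -614829$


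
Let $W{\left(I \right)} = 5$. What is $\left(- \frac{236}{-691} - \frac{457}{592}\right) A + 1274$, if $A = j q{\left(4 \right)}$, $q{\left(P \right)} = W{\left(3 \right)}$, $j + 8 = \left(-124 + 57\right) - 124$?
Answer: $\frac{696352353}{409072} \approx 1702.3$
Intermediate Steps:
$j = -199$ ($j = -8 + \left(\left(-124 + 57\right) - 124\right) = -8 - 191 = -199$)
$q{\left(P \right)} = 5$
$A = -995$ ($A = \left(-199\right) 5 = -995$)
$\left(- \frac{236}{-691} - \frac{457}{592}\right) A + 1274 = \left(- \frac{236}{-691} - \frac{457}{592}\right) \left(-995\right) + 1274 = \left(\left(-236\right) \left(- \frac{1}{691}\right) - \frac{457}{592}\right) \left(-995\right) + 1274 = \left(\frac{236}{691} - \frac{457}{592}\right) \left(-995\right) + 1274 = \left(- \frac{176075}{409072}\right) \left(-995\right) + 1274 = \frac{175194625}{409072} + 1274 = \frac{696352353}{409072}$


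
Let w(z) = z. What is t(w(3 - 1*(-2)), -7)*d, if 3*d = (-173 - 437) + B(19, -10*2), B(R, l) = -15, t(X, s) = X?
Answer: -3125/3 ≈ -1041.7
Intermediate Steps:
d = -625/3 (d = ((-173 - 437) - 15)/3 = (-610 - 15)/3 = (⅓)*(-625) = -625/3 ≈ -208.33)
t(w(3 - 1*(-2)), -7)*d = (3 - 1*(-2))*(-625/3) = (3 + 2)*(-625/3) = 5*(-625/3) = -3125/3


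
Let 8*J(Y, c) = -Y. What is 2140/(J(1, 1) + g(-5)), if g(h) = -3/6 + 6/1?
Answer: 17120/43 ≈ 398.14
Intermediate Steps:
g(h) = 11/2 (g(h) = -3*⅙ + 6*1 = -½ + 6 = 11/2)
J(Y, c) = -Y/8 (J(Y, c) = (-Y)/8 = -Y/8)
2140/(J(1, 1) + g(-5)) = 2140/(-⅛*1 + 11/2) = 2140/(-⅛ + 11/2) = 2140/(43/8) = (8/43)*2140 = 17120/43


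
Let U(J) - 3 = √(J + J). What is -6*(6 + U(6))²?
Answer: -558 - 216*√3 ≈ -932.12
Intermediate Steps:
U(J) = 3 + √2*√J (U(J) = 3 + √(J + J) = 3 + √(2*J) = 3 + √2*√J)
-6*(6 + U(6))² = -6*(6 + (3 + √2*√6))² = -6*(6 + (3 + 2*√3))² = -6*(9 + 2*√3)²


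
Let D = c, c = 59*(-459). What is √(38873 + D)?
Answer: 4*√737 ≈ 108.59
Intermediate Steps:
c = -27081
D = -27081
√(38873 + D) = √(38873 - 27081) = √11792 = 4*√737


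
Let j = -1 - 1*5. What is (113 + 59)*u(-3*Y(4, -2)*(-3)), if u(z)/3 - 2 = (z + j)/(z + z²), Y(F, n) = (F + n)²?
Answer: 38614/37 ≈ 1043.6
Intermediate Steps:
j = -6 (j = -1 - 5 = -6)
u(z) = 6 + 3*(-6 + z)/(z + z²) (u(z) = 6 + 3*((z - 6)/(z + z²)) = 6 + 3*((-6 + z)/(z + z²)) = 6 + 3*(-6 + z)/(z + z²))
(113 + 59)*u(-3*Y(4, -2)*(-3)) = (113 + 59)*(3*(-6 + 2*(-3*(4 - 2)²*(-3))² + 3*(-3*(4 - 2)²*(-3)))/(((-3*(4 - 2)²*(-3)))*(1 - 3*(4 - 2)²*(-3)))) = 172*(3*(-6 + 2*(-3*2²*(-3))² + 3*(-3*2²*(-3)))/(((-3*2²*(-3)))*(1 - 3*2²*(-3)))) = 172*(3*(-6 + 2*(-3*4*(-3))² + 3*(-3*4*(-3)))/(((-3*4*(-3)))*(1 - 3*4*(-3)))) = 172*(3*(-6 + 2*(-12*(-3))² + 3*(-12*(-3)))/(((-12*(-3)))*(1 - 12*(-3)))) = 172*(3*(-6 + 2*36² + 3*36)/(36*(1 + 36))) = 172*(3*(1/36)*(-6 + 2*1296 + 108)/37) = 172*(3*(1/36)*(1/37)*(-6 + 2592 + 108)) = 172*(3*(1/36)*(1/37)*2694) = 172*(449/74) = 38614/37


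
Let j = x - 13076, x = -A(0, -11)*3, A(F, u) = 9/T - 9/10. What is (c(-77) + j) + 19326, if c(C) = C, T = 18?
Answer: 30871/5 ≈ 6174.2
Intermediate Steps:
A(F, u) = -2/5 (A(F, u) = 9/18 - 9/10 = 9*(1/18) - 9*1/10 = 1/2 - 9/10 = -2/5)
x = 6/5 (x = -1*(-2/5)*3 = (2/5)*3 = 6/5 ≈ 1.2000)
j = -65374/5 (j = 6/5 - 13076 = -65374/5 ≈ -13075.)
(c(-77) + j) + 19326 = (-77 - 65374/5) + 19326 = -65759/5 + 19326 = 30871/5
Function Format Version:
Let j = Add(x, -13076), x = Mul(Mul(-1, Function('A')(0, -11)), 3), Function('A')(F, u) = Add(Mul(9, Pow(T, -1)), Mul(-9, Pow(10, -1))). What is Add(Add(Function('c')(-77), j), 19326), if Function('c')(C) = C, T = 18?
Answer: Rational(30871, 5) ≈ 6174.2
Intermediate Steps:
Function('A')(F, u) = Rational(-2, 5) (Function('A')(F, u) = Add(Mul(9, Pow(18, -1)), Mul(-9, Pow(10, -1))) = Add(Mul(9, Rational(1, 18)), Mul(-9, Rational(1, 10))) = Add(Rational(1, 2), Rational(-9, 10)) = Rational(-2, 5))
x = Rational(6, 5) (x = Mul(Mul(-1, Rational(-2, 5)), 3) = Mul(Rational(2, 5), 3) = Rational(6, 5) ≈ 1.2000)
j = Rational(-65374, 5) (j = Add(Rational(6, 5), -13076) = Rational(-65374, 5) ≈ -13075.)
Add(Add(Function('c')(-77), j), 19326) = Add(Add(-77, Rational(-65374, 5)), 19326) = Add(Rational(-65759, 5), 19326) = Rational(30871, 5)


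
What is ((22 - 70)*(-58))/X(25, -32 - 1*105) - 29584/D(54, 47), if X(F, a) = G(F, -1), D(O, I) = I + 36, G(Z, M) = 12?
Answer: -10328/83 ≈ -124.43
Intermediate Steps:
D(O, I) = 36 + I
X(F, a) = 12
((22 - 70)*(-58))/X(25, -32 - 1*105) - 29584/D(54, 47) = ((22 - 70)*(-58))/12 - 29584/(36 + 47) = -48*(-58)*(1/12) - 29584/83 = 2784*(1/12) - 29584*1/83 = 232 - 29584/83 = -10328/83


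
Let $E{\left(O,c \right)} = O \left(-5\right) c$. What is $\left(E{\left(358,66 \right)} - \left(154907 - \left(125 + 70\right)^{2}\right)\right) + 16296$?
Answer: $-218726$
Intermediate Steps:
$E{\left(O,c \right)} = - 5 O c$
$\left(E{\left(358,66 \right)} - \left(154907 - \left(125 + 70\right)^{2}\right)\right) + 16296 = \left(\left(-5\right) 358 \cdot 66 - \left(154907 - \left(125 + 70\right)^{2}\right)\right) + 16296 = \left(-118140 - \left(154907 - 195^{2}\right)\right) + 16296 = \left(-118140 + \left(-154907 + 38025\right)\right) + 16296 = \left(-118140 - 116882\right) + 16296 = -235022 + 16296 = -218726$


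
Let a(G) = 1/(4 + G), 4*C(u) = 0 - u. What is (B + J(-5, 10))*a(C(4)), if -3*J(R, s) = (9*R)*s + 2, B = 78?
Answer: 682/9 ≈ 75.778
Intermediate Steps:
J(R, s) = -⅔ - 3*R*s (J(R, s) = -((9*R)*s + 2)/3 = -(9*R*s + 2)/3 = -(2 + 9*R*s)/3 = -⅔ - 3*R*s)
C(u) = -u/4 (C(u) = (0 - u)/4 = (-u)/4 = -u/4)
(B + J(-5, 10))*a(C(4)) = (78 + (-⅔ - 3*(-5)*10))/(4 - ¼*4) = (78 + (-⅔ + 150))/(4 - 1) = (78 + 448/3)/3 = (682/3)*(⅓) = 682/9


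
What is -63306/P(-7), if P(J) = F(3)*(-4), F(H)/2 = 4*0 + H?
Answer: 10551/4 ≈ 2637.8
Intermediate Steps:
F(H) = 2*H (F(H) = 2*(4*0 + H) = 2*(0 + H) = 2*H)
P(J) = -24 (P(J) = (2*3)*(-4) = 6*(-4) = -24)
-63306/P(-7) = -63306/(-24) = -63306*(-1/24) = 10551/4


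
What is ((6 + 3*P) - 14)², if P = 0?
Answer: 64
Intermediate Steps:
((6 + 3*P) - 14)² = ((6 + 3*0) - 14)² = ((6 + 0) - 14)² = (6 - 14)² = (-8)² = 64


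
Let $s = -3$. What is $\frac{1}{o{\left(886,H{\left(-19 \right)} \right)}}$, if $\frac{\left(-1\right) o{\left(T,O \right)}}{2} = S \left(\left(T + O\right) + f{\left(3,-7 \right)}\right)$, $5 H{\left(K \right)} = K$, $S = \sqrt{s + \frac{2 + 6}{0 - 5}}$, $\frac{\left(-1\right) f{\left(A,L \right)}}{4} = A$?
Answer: $\frac{5 i \sqrt{115}}{200146} \approx 0.0002679 i$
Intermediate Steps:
$f{\left(A,L \right)} = - 4 A$
$S = \frac{i \sqrt{115}}{5}$ ($S = \sqrt{-3 + \frac{2 + 6}{0 - 5}} = \sqrt{-3 + \frac{8}{-5}} = \sqrt{-3 + 8 \left(- \frac{1}{5}\right)} = \sqrt{-3 - \frac{8}{5}} = \sqrt{- \frac{23}{5}} = \frac{i \sqrt{115}}{5} \approx 2.1448 i$)
$H{\left(K \right)} = \frac{K}{5}$
$o{\left(T,O \right)} = - \frac{2 i \sqrt{115} \left(-12 + O + T\right)}{5}$ ($o{\left(T,O \right)} = - 2 \frac{i \sqrt{115}}{5} \left(\left(T + O\right) - 12\right) = - 2 \frac{i \sqrt{115}}{5} \left(\left(O + T\right) - 12\right) = - 2 \frac{i \sqrt{115}}{5} \left(-12 + O + T\right) = - 2 \frac{i \sqrt{115} \left(-12 + O + T\right)}{5} = - \frac{2 i \sqrt{115} \left(-12 + O + T\right)}{5}$)
$\frac{1}{o{\left(886,H{\left(-19 \right)} \right)}} = \frac{1}{\frac{2}{5} i \sqrt{115} \left(12 - \frac{1}{5} \left(-19\right) - 886\right)} = \frac{1}{\frac{2}{5} i \sqrt{115} \left(12 - - \frac{19}{5} - 886\right)} = \frac{1}{\frac{2}{5} i \sqrt{115} \left(12 + \frac{19}{5} - 886\right)} = \frac{1}{\frac{2}{5} i \sqrt{115} \left(- \frac{4351}{5}\right)} = \frac{1}{\left(- \frac{8702}{25}\right) i \sqrt{115}} = \frac{5 i \sqrt{115}}{200146}$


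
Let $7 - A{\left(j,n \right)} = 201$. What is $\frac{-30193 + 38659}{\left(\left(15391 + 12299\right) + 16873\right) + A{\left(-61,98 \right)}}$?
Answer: $\frac{8466}{44369} \approx 0.19081$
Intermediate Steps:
$A{\left(j,n \right)} = -194$ ($A{\left(j,n \right)} = 7 - 201 = -194$)
$\frac{-30193 + 38659}{\left(\left(15391 + 12299\right) + 16873\right) + A{\left(-61,98 \right)}} = \frac{-30193 + 38659}{\left(\left(15391 + 12299\right) + 16873\right) - 194} = \frac{8466}{\left(27690 + 16873\right) - 194} = \frac{8466}{44563 - 194} = \frac{8466}{44369}$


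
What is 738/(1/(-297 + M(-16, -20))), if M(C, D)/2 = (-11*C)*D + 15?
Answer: -5392566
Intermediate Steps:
M(C, D) = 30 - 22*C*D (M(C, D) = 2*((-11*C)*D + 15) = 2*(-11*C*D + 15) = 2*(15 - 11*C*D) = 30 - 22*C*D)
738/(1/(-297 + M(-16, -20))) = 738/(1/(-297 + (30 - 22*(-16)*(-20)))) = 738/(1/(-297 + (30 - 7040))) = 738/(1/(-297 - 7010)) = 738/(1/(-7307)) = 738/(-1/7307) = 738*(-7307) = -5392566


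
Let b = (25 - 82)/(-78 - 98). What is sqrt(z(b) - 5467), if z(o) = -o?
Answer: I*sqrt(10584739)/44 ≈ 73.941*I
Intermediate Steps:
b = 57/176 (b = -57/(-176) = -57*(-1/176) = 57/176 ≈ 0.32386)
sqrt(z(b) - 5467) = sqrt(-1*57/176 - 5467) = sqrt(-57/176 - 5467) = sqrt(-962249/176) = I*sqrt(10584739)/44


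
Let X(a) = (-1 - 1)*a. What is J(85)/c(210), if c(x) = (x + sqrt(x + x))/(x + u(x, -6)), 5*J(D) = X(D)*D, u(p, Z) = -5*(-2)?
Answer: -79475/26 + 15895*sqrt(105)/546 ≈ -2758.4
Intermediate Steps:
X(a) = -2*a
u(p, Z) = 10
J(D) = -2*D**2/5 (J(D) = ((-2*D)*D)/5 = (-2*D**2)/5 = -2*D**2/5)
c(x) = (x + sqrt(2)*sqrt(x))/(10 + x) (c(x) = (x + sqrt(x + x))/(x + 10) = (x + sqrt(2*x))/(10 + x) = (x + sqrt(2)*sqrt(x))/(10 + x))
J(85)/c(210) = (-2/5*85**2)/(((210 + sqrt(2)*sqrt(210))/(10 + 210))) = (-2/5*7225)/(((210 + 2*sqrt(105))/220)) = -2890*220/(210 + 2*sqrt(105)) = -2890/(21/22 + sqrt(105)/110)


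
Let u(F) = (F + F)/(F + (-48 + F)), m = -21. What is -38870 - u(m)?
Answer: -583057/15 ≈ -38870.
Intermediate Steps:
u(F) = 2*F/(-48 + 2*F) (u(F) = (2*F)/(-48 + 2*F) = 2*F/(-48 + 2*F))
-38870 - u(m) = -38870 - (-21)/(-24 - 21) = -38870 - (-21)/(-45) = -38870 - (-21)*(-1)/45 = -38870 - 1*7/15 = -38870 - 7/15 = -583057/15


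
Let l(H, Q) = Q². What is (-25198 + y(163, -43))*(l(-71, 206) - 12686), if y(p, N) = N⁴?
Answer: 100959689250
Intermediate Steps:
(-25198 + y(163, -43))*(l(-71, 206) - 12686) = (-25198 + (-43)⁴)*(206² - 12686) = (-25198 + 3418801)*(42436 - 12686) = 3393603*29750 = 100959689250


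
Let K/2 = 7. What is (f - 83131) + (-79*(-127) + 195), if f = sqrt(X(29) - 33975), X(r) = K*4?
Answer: -72903 + I*sqrt(33919) ≈ -72903.0 + 184.17*I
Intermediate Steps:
K = 14 (K = 2*7 = 14)
X(r) = 56 (X(r) = 14*4 = 56)
f = I*sqrt(33919) (f = sqrt(56 - 33975) = sqrt(-33919) = I*sqrt(33919) ≈ 184.17*I)
(f - 83131) + (-79*(-127) + 195) = (I*sqrt(33919) - 83131) + (-79*(-127) + 195) = (-83131 + I*sqrt(33919)) + (10033 + 195) = (-83131 + I*sqrt(33919)) + 10228 = -72903 + I*sqrt(33919)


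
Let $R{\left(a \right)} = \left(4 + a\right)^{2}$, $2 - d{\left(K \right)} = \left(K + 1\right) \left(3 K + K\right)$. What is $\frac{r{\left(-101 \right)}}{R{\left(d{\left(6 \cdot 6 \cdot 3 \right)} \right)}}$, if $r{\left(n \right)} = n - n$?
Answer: $0$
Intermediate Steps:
$d{\left(K \right)} = 2 - 4 K \left(1 + K\right)$ ($d{\left(K \right)} = 2 - \left(K + 1\right) \left(3 K + K\right) = 2 - \left(1 + K\right) 4 K = 2 - 4 K \left(1 + K\right)$)
$r{\left(n \right)} = 0$
$\frac{r{\left(-101 \right)}}{R{\left(d{\left(6 \cdot 6 \cdot 3 \right)} \right)}} = \frac{0}{\left(4 - \left(-2 + 46656 + 4 \cdot 6 \cdot 6 \cdot 3\right)\right)^{2}} = \frac{0}{\left(4 - \left(-2 + 46656 + 4 \cdot 36 \cdot 3\right)\right)^{2}} = \frac{0}{\left(4 - \left(430 + 46656\right)\right)^{2}} = \frac{0}{\left(4 - 47086\right)^{2}} = \frac{0}{\left(-47082\right)^{2}} = \frac{0}{2216714724} = 0 \cdot \frac{1}{2216714724} = 0$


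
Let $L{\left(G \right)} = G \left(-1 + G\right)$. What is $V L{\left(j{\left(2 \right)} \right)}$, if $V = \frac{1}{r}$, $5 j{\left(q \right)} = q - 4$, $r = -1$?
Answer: $- \frac{14}{25} \approx -0.56$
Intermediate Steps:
$j{\left(q \right)} = - \frac{4}{5} + \frac{q}{5}$ ($j{\left(q \right)} = \frac{q - 4}{5} = \frac{-4 + q}{5} = - \frac{4}{5} + \frac{q}{5}$)
$V = -1$ ($V = \frac{1}{-1} = -1$)
$V L{\left(j{\left(2 \right)} \right)} = - \left(- \frac{4}{5} + \frac{1}{5} \cdot 2\right) \left(-1 + \left(- \frac{4}{5} + \frac{1}{5} \cdot 2\right)\right) = - \left(- \frac{4}{5} + \frac{2}{5}\right) \left(-1 + \left(- \frac{4}{5} + \frac{2}{5}\right)\right) = - \frac{\left(-2\right) \left(-1 - \frac{2}{5}\right)}{5} = - \frac{\left(-2\right) \left(-7\right)}{5 \cdot 5} = \left(-1\right) \frac{14}{25} = - \frac{14}{25}$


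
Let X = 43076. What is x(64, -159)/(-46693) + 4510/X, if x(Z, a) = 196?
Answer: 9188297/91424894 ≈ 0.10050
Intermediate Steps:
x(64, -159)/(-46693) + 4510/X = 196/(-46693) + 4510/43076 = 196*(-1/46693) + 4510*(1/43076) = -196/46693 + 205/1958 = 9188297/91424894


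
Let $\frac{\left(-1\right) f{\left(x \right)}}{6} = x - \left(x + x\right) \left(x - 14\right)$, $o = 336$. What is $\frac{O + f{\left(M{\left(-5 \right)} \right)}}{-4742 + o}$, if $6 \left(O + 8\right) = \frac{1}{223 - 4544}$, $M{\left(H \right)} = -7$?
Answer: $- \frac{46614947}{114229956} \approx -0.40808$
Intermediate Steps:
$O = - \frac{207409}{25926}$ ($O = -8 + \frac{1}{6 \left(223 - 4544\right)} = -8 + \frac{1}{6 \left(-4321\right)} = -8 + \frac{1}{6} \left(- \frac{1}{4321}\right) = -8 - \frac{1}{25926} = - \frac{207409}{25926} \approx -8.0$)
$f{\left(x \right)} = - 6 x + 12 x \left(-14 + x\right)$ ($f{\left(x \right)} = - 6 \left(x - \left(x + x\right) \left(x - 14\right)\right) = - 6 \left(x - 2 x \left(-14 + x\right)\right) = - 6 x + 12 x \left(-14 + x\right)$)
$\frac{O + f{\left(M{\left(-5 \right)} \right)}}{-4742 + o} = \frac{- \frac{207409}{25926} + 6 \left(-7\right) \left(-29 + 2 \left(-7\right)\right)}{-4742 + 336} = \frac{- \frac{207409}{25926} + 6 \left(-7\right) \left(-29 - 14\right)}{-4406} = \left(- \frac{207409}{25926} + 6 \left(-7\right) \left(-43\right)\right) \left(- \frac{1}{4406}\right) = \left(- \frac{207409}{25926} + 1806\right) \left(- \frac{1}{4406}\right) = \frac{46614947}{25926} \left(- \frac{1}{4406}\right) = - \frac{46614947}{114229956}$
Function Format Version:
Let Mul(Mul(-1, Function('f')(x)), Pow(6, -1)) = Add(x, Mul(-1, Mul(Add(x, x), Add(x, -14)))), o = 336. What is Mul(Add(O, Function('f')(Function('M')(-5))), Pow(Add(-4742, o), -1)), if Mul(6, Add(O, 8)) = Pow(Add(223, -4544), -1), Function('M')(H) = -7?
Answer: Rational(-46614947, 114229956) ≈ -0.40808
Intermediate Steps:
O = Rational(-207409, 25926) (O = Add(-8, Mul(Rational(1, 6), Pow(Add(223, -4544), -1))) = Add(-8, Mul(Rational(1, 6), Pow(-4321, -1))) = Add(-8, Mul(Rational(1, 6), Rational(-1, 4321))) = Add(-8, Rational(-1, 25926)) = Rational(-207409, 25926) ≈ -8.0000)
Function('f')(x) = Add(Mul(-6, x), Mul(12, x, Add(-14, x))) (Function('f')(x) = Mul(-6, Add(x, Mul(-1, Mul(Add(x, x), Add(x, -14))))) = Mul(-6, Add(x, Mul(-1, Mul(Mul(2, x), Add(-14, x))))) = Mul(-6, Add(x, Mul(-1, Mul(2, x, Add(-14, x))))) = Mul(-6, Add(x, Mul(-2, x, Add(-14, x)))) = Add(Mul(-6, x), Mul(12, x, Add(-14, x))))
Mul(Add(O, Function('f')(Function('M')(-5))), Pow(Add(-4742, o), -1)) = Mul(Add(Rational(-207409, 25926), Mul(6, -7, Add(-29, Mul(2, -7)))), Pow(Add(-4742, 336), -1)) = Mul(Add(Rational(-207409, 25926), Mul(6, -7, Add(-29, -14))), Pow(-4406, -1)) = Mul(Add(Rational(-207409, 25926), Mul(6, -7, -43)), Rational(-1, 4406)) = Mul(Add(Rational(-207409, 25926), 1806), Rational(-1, 4406)) = Mul(Rational(46614947, 25926), Rational(-1, 4406)) = Rational(-46614947, 114229956)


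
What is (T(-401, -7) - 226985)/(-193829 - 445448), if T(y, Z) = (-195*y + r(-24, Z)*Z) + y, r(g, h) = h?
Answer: 149142/639277 ≈ 0.23330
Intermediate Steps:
T(y, Z) = Z² - 194*y (T(y, Z) = (-195*y + Z*Z) + y = (-195*y + Z²) + y = (Z² - 195*y) + y = Z² - 194*y)
(T(-401, -7) - 226985)/(-193829 - 445448) = (((-7)² - 194*(-401)) - 226985)/(-193829 - 445448) = ((49 + 77794) - 226985)/(-639277) = (77843 - 226985)*(-1/639277) = -149142*(-1/639277) = 149142/639277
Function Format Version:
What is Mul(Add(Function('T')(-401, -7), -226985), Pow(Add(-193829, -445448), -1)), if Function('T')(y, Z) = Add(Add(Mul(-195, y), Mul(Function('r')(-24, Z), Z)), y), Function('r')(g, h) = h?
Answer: Rational(149142, 639277) ≈ 0.23330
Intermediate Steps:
Function('T')(y, Z) = Add(Pow(Z, 2), Mul(-194, y)) (Function('T')(y, Z) = Add(Add(Mul(-195, y), Mul(Z, Z)), y) = Add(Add(Mul(-195, y), Pow(Z, 2)), y) = Add(Add(Pow(Z, 2), Mul(-195, y)), y) = Add(Pow(Z, 2), Mul(-194, y)))
Mul(Add(Function('T')(-401, -7), -226985), Pow(Add(-193829, -445448), -1)) = Mul(Add(Add(Pow(-7, 2), Mul(-194, -401)), -226985), Pow(Add(-193829, -445448), -1)) = Mul(Add(Add(49, 77794), -226985), Pow(-639277, -1)) = Mul(Add(77843, -226985), Rational(-1, 639277)) = Mul(-149142, Rational(-1, 639277)) = Rational(149142, 639277)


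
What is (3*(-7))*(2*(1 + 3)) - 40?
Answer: -208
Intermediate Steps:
(3*(-7))*(2*(1 + 3)) - 40 = -42*4 - 40 = -21*8 - 40 = -168 - 40 = -208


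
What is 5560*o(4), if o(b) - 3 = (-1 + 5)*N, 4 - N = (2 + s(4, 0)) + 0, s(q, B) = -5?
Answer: 172360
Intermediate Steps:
N = 7 (N = 4 - ((2 - 5) + 0) = 4 - (-3 + 0) = 4 - 1*(-3) = 4 + 3 = 7)
o(b) = 31 (o(b) = 3 + (-1 + 5)*7 = 3 + 4*7 = 3 + 28 = 31)
5560*o(4) = 5560*31 = 172360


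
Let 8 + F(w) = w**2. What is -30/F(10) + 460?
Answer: 21145/46 ≈ 459.67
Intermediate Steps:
F(w) = -8 + w**2
-30/F(10) + 460 = -30/(-8 + 10**2) + 460 = -30/(-8 + 100) + 460 = -30/92 + 460 = -30*1/92 + 460 = -15/46 + 460 = 21145/46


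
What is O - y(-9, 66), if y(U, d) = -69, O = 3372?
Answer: 3441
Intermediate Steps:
O - y(-9, 66) = 3372 - 1*(-69) = 3372 + 69 = 3441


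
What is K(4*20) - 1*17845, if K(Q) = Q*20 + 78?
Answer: -16167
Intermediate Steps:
K(Q) = 78 + 20*Q (K(Q) = 20*Q + 78 = 78 + 20*Q)
K(4*20) - 1*17845 = (78 + 20*(4*20)) - 1*17845 = (78 + 20*80) - 17845 = (78 + 1600) - 17845 = 1678 - 17845 = -16167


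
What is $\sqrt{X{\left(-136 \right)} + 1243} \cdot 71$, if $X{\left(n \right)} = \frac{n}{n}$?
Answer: $142 \sqrt{311} \approx 2504.2$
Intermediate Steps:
$X{\left(n \right)} = 1$
$\sqrt{X{\left(-136 \right)} + 1243} \cdot 71 = \sqrt{1 + 1243} \cdot 71 = \sqrt{1244} \cdot 71 = 2 \sqrt{311} \cdot 71 = 142 \sqrt{311}$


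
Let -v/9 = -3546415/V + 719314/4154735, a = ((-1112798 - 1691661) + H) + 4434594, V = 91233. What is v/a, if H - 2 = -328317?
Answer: 14668789350863/54828165422124900 ≈ 0.00026754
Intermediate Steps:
H = -328315 (H = 2 - 328317 = -328315)
a = 1301820 (a = ((-1112798 - 1691661) - 328315) + 4434594 = (-2804459 - 328315) + 4434594 = -3132774 + 4434594 = 1301820)
v = 14668789350863/42116548695 (v = -9*(-3546415/91233 + 719314/4154735) = -9*(-14668789350863/379048938255) = 14668789350863/42116548695 ≈ 348.29)
v/a = (14668789350863/42116548695)/1301820 = (14668789350863/42116548695)*(1/1301820) = 14668789350863/54828165422124900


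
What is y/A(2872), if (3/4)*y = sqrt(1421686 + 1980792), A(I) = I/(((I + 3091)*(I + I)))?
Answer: 47704*sqrt(3402478)/3 ≈ 2.9331e+7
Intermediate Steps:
A(I) = 1/(2*(3091 + I)) (A(I) = I/(((3091 + I)*(2*I))) = I/((2*I*(3091 + I))) = I*(1/(2*I*(3091 + I))) = 1/(2*(3091 + I)))
y = 4*sqrt(3402478)/3 (y = 4*sqrt(1421686 + 1980792)/3 = 4*sqrt(3402478)/3 ≈ 2459.4)
y/A(2872) = (4*sqrt(3402478)/3)/((1/(2*(3091 + 2872)))) = (4*sqrt(3402478)/3)/(((1/2)/5963)) = (4*sqrt(3402478)/3)/(((1/2)*(1/5963))) = (4*sqrt(3402478)/3)/(1/11926) = (4*sqrt(3402478)/3)*11926 = 47704*sqrt(3402478)/3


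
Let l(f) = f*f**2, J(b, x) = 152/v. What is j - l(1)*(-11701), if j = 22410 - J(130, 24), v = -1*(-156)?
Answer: 1330291/39 ≈ 34110.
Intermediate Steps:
v = 156
J(b, x) = 38/39 (J(b, x) = 152/156 = 152*(1/156) = 38/39)
l(f) = f**3
j = 873952/39 (j = 22410 - 1*38/39 = 22410 - 38/39 = 873952/39 ≈ 22409.)
j - l(1)*(-11701) = 873952/39 - 1**3*(-11701) = 873952/39 - (-11701) = 873952/39 - 1*(-11701) = 873952/39 + 11701 = 1330291/39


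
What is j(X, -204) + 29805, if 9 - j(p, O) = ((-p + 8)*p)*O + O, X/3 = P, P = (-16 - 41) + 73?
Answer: -361662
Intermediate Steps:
P = 16 (P = -57 + 73 = 16)
X = 48 (X = 3*16 = 48)
j(p, O) = 9 - O - O*p*(8 - p) (j(p, O) = 9 - (((-p + 8)*p)*O + O) = 9 - (((8 - p)*p)*O + O) = 9 - ((p*(8 - p))*O + O) = 9 - (O*p*(8 - p) + O) = 9 - (O + O*p*(8 - p)) = 9 + (-O - O*p*(8 - p)) = 9 - O - O*p*(8 - p))
j(X, -204) + 29805 = (9 - 1*(-204) - 204*48**2 - 8*(-204)*48) + 29805 = (9 + 204 - 204*2304 + 78336) + 29805 = (9 + 204 - 470016 + 78336) + 29805 = -391467 + 29805 = -361662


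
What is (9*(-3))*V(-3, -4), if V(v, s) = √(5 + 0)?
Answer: -27*√5 ≈ -60.374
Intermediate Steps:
V(v, s) = √5
(9*(-3))*V(-3, -4) = (9*(-3))*√5 = -27*√5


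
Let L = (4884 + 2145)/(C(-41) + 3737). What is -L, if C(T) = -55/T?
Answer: -288189/153272 ≈ -1.8802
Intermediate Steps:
L = 288189/153272 (L = (4884 + 2145)/(-55/(-41) + 3737) = 7029/(-55*(-1/41) + 3737) = 7029/(55/41 + 3737) = 7029/(153272/41) = 7029*(41/153272) = 288189/153272 ≈ 1.8802)
-L = -1*288189/153272 = -288189/153272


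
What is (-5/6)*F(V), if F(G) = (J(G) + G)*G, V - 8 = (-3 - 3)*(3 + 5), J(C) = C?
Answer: -8000/3 ≈ -2666.7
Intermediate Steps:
V = -40 (V = 8 + (-3 - 3)*(3 + 5) = 8 - 6*8 = 8 - 48 = -40)
F(G) = 2*G² (F(G) = (G + G)*G = (2*G)*G = 2*G²)
(-5/6)*F(V) = (-5/6)*(2*(-40)²) = (-5*⅙)*(2*1600) = -⅚*3200 = -8000/3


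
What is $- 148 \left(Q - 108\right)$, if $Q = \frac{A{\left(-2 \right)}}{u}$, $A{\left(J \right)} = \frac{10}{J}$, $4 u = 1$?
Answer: $18944$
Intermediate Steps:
$u = \frac{1}{4}$ ($u = \frac{1}{4} \cdot 1 = \frac{1}{4} \approx 0.25$)
$Q = -20$ ($Q = \frac{10}{-2} \frac{1}{\frac{1}{4}} = 10 \left(- \frac{1}{2}\right) 4 = \left(-5\right) 4 = -20$)
$- 148 \left(Q - 108\right) = - 148 \left(-20 - 108\right) = \left(-148\right) \left(-128\right) = 18944$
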